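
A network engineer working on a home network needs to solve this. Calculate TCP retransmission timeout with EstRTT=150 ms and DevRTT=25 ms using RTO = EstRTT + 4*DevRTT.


Given: EstRTT = 150 ms, DevRTT = 25 ms
Timeout = EstRTT + 4 * DevRTT
4 * DevRTT = 4 * 25 = 100
Timeout = 150 + 100 = 250 ms

250


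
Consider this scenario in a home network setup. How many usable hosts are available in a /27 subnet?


Given: subnet mask /27
Host bits = 32 - 27 = 5
Total addresses = 2^5 = 32
Usable hosts = 32 - 2 (network + broadcast) = 30

30


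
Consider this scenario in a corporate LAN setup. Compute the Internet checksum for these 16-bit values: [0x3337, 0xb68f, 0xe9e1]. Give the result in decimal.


Given words: [0x3337, 0xb68f, 0xe9e1]
Step 1: Sum all words
Raw sum = 13111 + 46735 + 59873 = 119719
Step 2: Fold carry: (54183 + 1) = 54184
One's complement = ~54184 & 0xFFFF = 11351

11351


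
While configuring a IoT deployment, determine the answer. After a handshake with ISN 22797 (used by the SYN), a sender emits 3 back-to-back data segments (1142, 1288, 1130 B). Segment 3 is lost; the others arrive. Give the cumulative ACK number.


SYN uses sequence number 22797; first data byte = ISN + 1 = 22798.
Segment 1: SEQ = 22798, len = 1142 B, covers [22798, 23939]
Segment 2: SEQ = 23940, len = 1288 B, covers [23940, 25227]
Segment 3: SEQ = 25228, len = 1130 B, covers [25228, 26357] [LOST]
In-order data received: bytes [22798, 25227] (segments 1..2).
Segment 3 missing -> gap begins at byte 25228.
Cumulative ACK = next expected in-order byte = 22798 + 1142 + 1288 = 25228

25228


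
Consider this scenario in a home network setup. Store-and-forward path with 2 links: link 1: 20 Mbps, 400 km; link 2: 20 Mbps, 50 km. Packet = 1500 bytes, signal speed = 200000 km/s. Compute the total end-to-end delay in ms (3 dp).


Packet = 1500 bytes = 12000 bits. Store-and-forward: sum (t_trans + t_prop) per link.
Link 1: t_trans = 12000/(20*10^6) s = 0.6000 ms; t_prop = 400/200000 s = 2.0000 ms; subtotal = 2.6000 ms
Link 2: t_trans = 12000/(20*10^6) s = 0.6000 ms; t_prop = 50/200000 s = 0.2500 ms; subtotal = 0.8500 ms
End-to-end = 2.6000 + 0.8500 = 3.4500 ms -> 3.450 ms (3 dp)

3.450


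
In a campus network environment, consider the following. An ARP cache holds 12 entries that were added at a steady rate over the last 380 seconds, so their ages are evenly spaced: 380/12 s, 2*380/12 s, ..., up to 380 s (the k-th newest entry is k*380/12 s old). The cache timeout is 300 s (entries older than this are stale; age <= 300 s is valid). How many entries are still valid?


Ages are k * 380/12 s for k = 1..12 (spacing = 31.6667 s).
Entry k is valid iff k * 380/12 <= 300 iff k <= 12 * 300 / 380 = 9.4737
n_valid = floor(9.4737) = 9
(n_stale = 12 - 9 = 3)

9


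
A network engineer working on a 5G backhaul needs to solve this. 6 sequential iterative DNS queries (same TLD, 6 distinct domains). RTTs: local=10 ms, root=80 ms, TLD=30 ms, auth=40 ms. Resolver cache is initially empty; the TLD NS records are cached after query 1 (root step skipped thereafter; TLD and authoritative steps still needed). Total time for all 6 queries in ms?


Lookup 1 (cold cache): local + root + TLD + auth = 10 + 80 + 30 + 40 = 160 ms
Lookups 2..6 (TLD NS cached -> skip root; new domain -> still ask TLD and auth): local + TLD + auth = 10 + 30 + 40 = 80 ms each
Remaining 5 lookups: 5 * 80 = 400 ms
Total = 160 + 400 = 560 ms

560


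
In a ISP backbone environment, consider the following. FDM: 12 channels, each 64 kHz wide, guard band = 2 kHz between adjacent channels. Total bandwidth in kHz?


Given: 12 channels, 64 kHz each, guard = 2 kHz
Channel bandwidth = 12 * 64 = 768 kHz
Guard bands = 11 gaps * 2 kHz = 22 kHz
Total = 768 + 22 = 790 kHz

790


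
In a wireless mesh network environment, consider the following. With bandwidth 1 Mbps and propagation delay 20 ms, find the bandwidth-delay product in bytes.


Given: bandwidth = 1 Mbps, delay = 20 ms
BDP in bits = 1 * 10^6 * 20 / 1000
BDP in bits = 20000
BDP in bytes = 20000 / 8 = 2500

2500


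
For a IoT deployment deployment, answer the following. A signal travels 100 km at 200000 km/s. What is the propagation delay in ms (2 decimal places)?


Given: distance = 100 km, speed = 200000 km/s
Delay = distance / speed = 100 / 200000 seconds
Delay in ms = 100 * 1000 / 200000
Delay = 0.5000 ms
Rounded to 2 dp = 0.50 ms

0.50


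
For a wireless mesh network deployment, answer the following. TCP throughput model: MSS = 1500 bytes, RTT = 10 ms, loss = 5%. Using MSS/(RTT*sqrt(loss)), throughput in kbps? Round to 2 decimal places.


Given: MSS = 1500 bytes, RTT = 10 ms, loss = 5%
RTT in seconds = 10 / 1000 = 0.01
Loss rate = 5% = 0.05
sqrt(loss) = sqrt(0.05) = 0.223606797750
Throughput (bytes/s) = 1500 / (0.01 * 0.223606797750) = 670820.3932
Throughput (kbps) = 670820.3932 * 8 / 1000 = 5366.563146 -> 5366.56 kbps (2 dp)

5366.56


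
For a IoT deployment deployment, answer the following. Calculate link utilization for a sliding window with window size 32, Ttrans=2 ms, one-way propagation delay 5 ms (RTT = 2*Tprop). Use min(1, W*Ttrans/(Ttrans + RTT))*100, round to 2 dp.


Given: W = 32, Ttrans = 2 ms, RTT = 10 ms (= 2 * Tprop, Tprop = 5 ms)
Cycle time = Ttrans + RTT = 2 + 10 = 12 ms (first packet sent until its ACK returns)
W * Ttrans = 32 * 2 = 64 ms of sending per cycle
W * Ttrans / (Ttrans + RTT) = 64 / 12 = 5.333333
U = min(1, 5.333333) = 1.000000
U% = 100.00%

100.00


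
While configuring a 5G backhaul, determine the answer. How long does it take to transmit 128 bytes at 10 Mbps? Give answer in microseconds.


Given: packet = 128 bytes, bandwidth = 10 Mbps
Packet in bits = 128 * 8 = 1024 bits
Bandwidth = 10 * 10^6 = 10000000 bps
Time = 1024 / 10000000 seconds
Time in us = 1024 * 10^6 / 10000000 = 102.4

102.4


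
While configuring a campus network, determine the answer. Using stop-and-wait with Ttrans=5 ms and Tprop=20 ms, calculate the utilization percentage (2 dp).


Given: Ttrans = 5 ms, Tprop = 20 ms
RTT = 2 * Tprop = 2 * 20 = 40 ms
U = Ttrans / (Ttrans + RTT)
U = 5 / (5 + 40)
U = 5 / 45 = 0.111111
U% = 11.11%

11.11


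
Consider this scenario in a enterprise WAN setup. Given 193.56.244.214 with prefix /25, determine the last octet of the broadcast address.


Given: IP = 193.56.244.214, prefix = /25
Host bits = 32 - 25 = 7
Network last octet = 214 AND mask = 128
Host part size = 2^7 - 1 = 127
Broadcast last octet = 128 OR 127 = 255

255


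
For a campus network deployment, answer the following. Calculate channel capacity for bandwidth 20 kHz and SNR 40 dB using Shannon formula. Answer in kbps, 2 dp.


Given: B = 20 kHz, SNR = 40 dB
SNR linear = 10^(40/10) = 10000
1 + SNR = 10001
log2(10001) = 13.2878566418
C = 20 * 1000 * 13.2878566418 = 265757.1328 bps
C = 265.757133 kbps -> 265.76 kbps (2 dp)

265.76


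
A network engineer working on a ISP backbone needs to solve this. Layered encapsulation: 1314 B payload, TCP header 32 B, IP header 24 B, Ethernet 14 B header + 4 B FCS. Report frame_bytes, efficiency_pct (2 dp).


TCP segment = 1314 + 32 = 1346 B
IP packet = 1346 + 24 = 1370 B
Ethernet frame = 1370 + 14 + 4 = 1388 B
Efficiency = app / frame = 1314 / 1388 = 0.946686 = 94.6686% -> 94.67% (2 dp)

1388, 94.67


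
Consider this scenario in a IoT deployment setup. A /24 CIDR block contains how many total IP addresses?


Given: CIDR prefix /24
Host bits = 32 - 24 = 8
Total addresses = 2^8 = 256

256


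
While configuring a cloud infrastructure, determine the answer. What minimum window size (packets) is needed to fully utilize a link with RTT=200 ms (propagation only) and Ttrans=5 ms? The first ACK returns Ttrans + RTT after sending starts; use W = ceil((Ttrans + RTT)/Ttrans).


Given: Ttrans = 5 ms, RTT = 200 ms (= 2 * Tprop, Tprop = 100 ms)
Time until first ACK returns = Ttrans + RTT = 5 + 200 = 205 ms
Need W * Ttrans >= Ttrans + RTT  ->  W >= (Ttrans + RTT) / Ttrans
(Ttrans + RTT) / Ttrans = 205 / 5 = 41
W_min = ceil(41) = 41

41


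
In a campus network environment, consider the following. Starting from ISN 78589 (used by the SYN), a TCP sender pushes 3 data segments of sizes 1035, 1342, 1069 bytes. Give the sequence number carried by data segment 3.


The SYN occupies sequence number ISN = 78589, so the first data byte is ISN + 1 = 78590.
SEQ of data segment i = (ISN + 1) + sum of payload sizes of segments 1..i-1.
Segment 1: SEQ = 78590, payload = 1035 bytes
Segment 2: SEQ = 79625, payload = 1342 bytes
Segment 3: SEQ = 80967, payload = 1069 bytes
SEQ of segment 3 = 78590 + 1035 + 1342 = 80967

80967


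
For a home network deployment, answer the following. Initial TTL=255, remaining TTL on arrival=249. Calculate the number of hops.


Given: initial TTL = 255, received TTL = 249
Hops = initial TTL - received TTL
Hops = 255 - 249 = 6

6


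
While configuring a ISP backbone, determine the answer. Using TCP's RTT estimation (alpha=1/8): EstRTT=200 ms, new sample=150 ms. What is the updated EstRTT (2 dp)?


Given: EstRTT = 200 ms, SampleRTT = 150 ms, alpha = 1/8
New EstRTT = (1 - alpha) * EstRTT + alpha * SampleRTT
(7/8) * 200 = 175
(1/8) * 150 = 18.75
New EstRTT = 175 + 18.75 = 193.75 ms -> 193.75 ms (2 dp)

193.75


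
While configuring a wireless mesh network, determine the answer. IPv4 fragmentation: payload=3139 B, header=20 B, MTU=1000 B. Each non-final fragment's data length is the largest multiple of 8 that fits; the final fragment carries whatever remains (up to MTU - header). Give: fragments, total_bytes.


Max data per non-final fragment = floor((MTU - header)/8)*8 = floor((1000 - 20)/8)*8 = floor(980/8)*8 = 976 B
Final fragment needs no 8-byte alignment: it can carry up to MTU - header = 980 B
Non-final fragments needed = ceil((payload - 980) / 976) = ceil(2159/976) = ceil(2.2121) = 3
Number of fragments = 3 + 1 = 4
Fragment sizes (data): 3 * 976 B + 211 B (last, 211 <= 980 OK)
Total bytes sent = payload + n_frags * header = 3139 + 4*20 = 3139 + 80 = 3219 B

4, 3219


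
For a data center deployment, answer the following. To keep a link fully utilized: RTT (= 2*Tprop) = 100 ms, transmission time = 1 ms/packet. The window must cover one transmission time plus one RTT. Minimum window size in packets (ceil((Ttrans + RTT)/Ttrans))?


Given: Ttrans = 1 ms, RTT = 100 ms (= 2 * Tprop, Tprop = 50 ms)
Time until first ACK returns = Ttrans + RTT = 1 + 100 = 101 ms
Need W * Ttrans >= Ttrans + RTT  ->  W >= (Ttrans + RTT) / Ttrans
(Ttrans + RTT) / Ttrans = 101 / 1 = 101
W_min = ceil(101) = 101

101


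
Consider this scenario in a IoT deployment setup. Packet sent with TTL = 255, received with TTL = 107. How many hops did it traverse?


Given: initial TTL = 255, received TTL = 107
Hops = initial TTL - received TTL
Hops = 255 - 107 = 148

148


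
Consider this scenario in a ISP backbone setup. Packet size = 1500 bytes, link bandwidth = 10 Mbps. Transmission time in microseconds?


Given: packet = 1500 bytes, bandwidth = 10 Mbps
Packet in bits = 1500 * 8 = 12000 bits
Bandwidth = 10 * 10^6 = 10000000 bps
Time = 12000 / 10000000 seconds
Time in us = 12000 * 10^6 / 10000000 = 1200

1200


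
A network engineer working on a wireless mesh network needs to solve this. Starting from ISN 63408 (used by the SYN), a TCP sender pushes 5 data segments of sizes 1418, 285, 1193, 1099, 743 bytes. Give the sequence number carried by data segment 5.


The SYN occupies sequence number ISN = 63408, so the first data byte is ISN + 1 = 63409.
SEQ of data segment i = (ISN + 1) + sum of payload sizes of segments 1..i-1.
Segment 1: SEQ = 63409, payload = 1418 bytes
Segment 2: SEQ = 64827, payload = 285 bytes
Segment 3: SEQ = 65112, payload = 1193 bytes
Segment 4: SEQ = 66305, payload = 1099 bytes
Segment 5: SEQ = 67404, payload = 743 bytes
SEQ of segment 5 = 63409 + 1418 + 285 + 1193 + 1099 = 67404

67404


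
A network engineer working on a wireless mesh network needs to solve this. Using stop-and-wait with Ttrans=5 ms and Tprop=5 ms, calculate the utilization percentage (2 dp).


Given: Ttrans = 5 ms, Tprop = 5 ms
RTT = 2 * Tprop = 2 * 5 = 10 ms
U = Ttrans / (Ttrans + RTT)
U = 5 / (5 + 10)
U = 5 / 15 = 0.333333
U% = 33.33%

33.33


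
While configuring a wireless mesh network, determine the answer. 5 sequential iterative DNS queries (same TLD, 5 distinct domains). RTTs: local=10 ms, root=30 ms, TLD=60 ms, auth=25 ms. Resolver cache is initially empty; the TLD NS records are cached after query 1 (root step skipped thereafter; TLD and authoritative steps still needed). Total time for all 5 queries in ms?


Lookup 1 (cold cache): local + root + TLD + auth = 10 + 30 + 60 + 25 = 125 ms
Lookups 2..5 (TLD NS cached -> skip root; new domain -> still ask TLD and auth): local + TLD + auth = 10 + 60 + 25 = 95 ms each
Remaining 4 lookups: 4 * 95 = 380 ms
Total = 125 + 380 = 505 ms

505


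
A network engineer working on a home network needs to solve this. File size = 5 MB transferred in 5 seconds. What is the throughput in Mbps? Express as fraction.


Given: file = 5 MB, time = 5 s
File in Mb = 5 * 8 = 40 Mb
Throughput = 40 / 5 Mbps
Throughput = 8 Mbps

8


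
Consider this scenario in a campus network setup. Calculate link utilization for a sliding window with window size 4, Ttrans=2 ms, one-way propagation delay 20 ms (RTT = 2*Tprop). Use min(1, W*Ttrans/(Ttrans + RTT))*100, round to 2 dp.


Given: W = 4, Ttrans = 2 ms, RTT = 40 ms (= 2 * Tprop, Tprop = 20 ms)
Cycle time = Ttrans + RTT = 2 + 40 = 42 ms (first packet sent until its ACK returns)
W * Ttrans = 4 * 2 = 8 ms of sending per cycle
W * Ttrans / (Ttrans + RTT) = 8 / 42 = 0.190476
U = min(1, 0.190476) = 0.190476
U% = 19.05%

19.05


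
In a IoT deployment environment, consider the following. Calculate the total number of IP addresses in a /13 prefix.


Given: CIDR prefix /13
Host bits = 32 - 13 = 19
Total addresses = 2^19 = 524288

524288


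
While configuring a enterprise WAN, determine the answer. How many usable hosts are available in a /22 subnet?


Given: subnet mask /22
Host bits = 32 - 22 = 10
Total addresses = 2^10 = 1024
Usable hosts = 1024 - 2 (network + broadcast) = 1022

1022


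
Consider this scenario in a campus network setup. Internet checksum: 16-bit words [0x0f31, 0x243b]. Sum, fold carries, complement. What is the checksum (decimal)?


Given words: [0x0f31, 0x243b]
Step 1: Sum all words
Raw sum = 3889 + 9275 = 13164
One's complement = ~13164 & 0xFFFF = 52371

52371


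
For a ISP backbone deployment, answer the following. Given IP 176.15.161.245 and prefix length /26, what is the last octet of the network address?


Given: IP = 176.15.161.245, prefix = /26
Subnet mask = 255.255.255.192
Last octet of IP: 245
Last octet of mask: 192
Network last octet = 245 AND 192 = 192

192


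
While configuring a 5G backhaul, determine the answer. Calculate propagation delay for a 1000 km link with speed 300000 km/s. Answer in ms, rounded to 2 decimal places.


Given: distance = 1000 km, speed = 300000 km/s
Delay = distance / speed = 1000 / 300000 seconds
Delay in ms = 1000 * 1000 / 300000
Delay = 3.3333 ms
Rounded to 2 dp = 3.33 ms

3.33


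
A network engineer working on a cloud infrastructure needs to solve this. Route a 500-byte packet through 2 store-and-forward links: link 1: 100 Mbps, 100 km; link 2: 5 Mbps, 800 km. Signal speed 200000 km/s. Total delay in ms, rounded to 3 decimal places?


Packet = 500 bytes = 4000 bits. Store-and-forward: sum (t_trans + t_prop) per link.
Link 1: t_trans = 4000/(100*10^6) s = 0.0400 ms; t_prop = 100/200000 s = 0.5000 ms; subtotal = 0.5400 ms
Link 2: t_trans = 4000/(5*10^6) s = 0.8000 ms; t_prop = 800/200000 s = 4.0000 ms; subtotal = 4.8000 ms
End-to-end = 0.5400 + 4.8000 = 5.3400 ms -> 5.340 ms (3 dp)

5.340


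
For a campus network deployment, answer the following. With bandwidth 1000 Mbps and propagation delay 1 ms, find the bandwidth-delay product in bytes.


Given: bandwidth = 1000 Mbps, delay = 1 ms
BDP in bits = 1000 * 10^6 * 1 / 1000
BDP in bits = 1000000
BDP in bytes = 1000000 / 8 = 125000

125000


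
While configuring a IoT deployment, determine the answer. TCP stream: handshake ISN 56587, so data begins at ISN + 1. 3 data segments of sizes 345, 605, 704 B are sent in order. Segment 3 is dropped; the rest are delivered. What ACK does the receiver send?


SYN uses sequence number 56587; first data byte = ISN + 1 = 56588.
Segment 1: SEQ = 56588, len = 345 B, covers [56588, 56932]
Segment 2: SEQ = 56933, len = 605 B, covers [56933, 57537]
Segment 3: SEQ = 57538, len = 704 B, covers [57538, 58241] [LOST]
In-order data received: bytes [56588, 57537] (segments 1..2).
Segment 3 missing -> gap begins at byte 57538.
Cumulative ACK = next expected in-order byte = 56588 + 345 + 605 = 57538

57538


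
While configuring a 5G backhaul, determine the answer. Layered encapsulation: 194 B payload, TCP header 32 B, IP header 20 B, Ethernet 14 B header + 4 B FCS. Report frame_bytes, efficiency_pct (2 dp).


TCP segment = 194 + 32 = 226 B
IP packet = 226 + 20 = 246 B
Ethernet frame = 246 + 14 + 4 = 264 B
Efficiency = app / frame = 194 / 264 = 0.734848 = 73.4848% -> 73.48% (2 dp)

264, 73.48


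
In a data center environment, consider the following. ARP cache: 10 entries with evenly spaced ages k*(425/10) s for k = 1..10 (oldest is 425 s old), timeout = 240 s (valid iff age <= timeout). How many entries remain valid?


Ages are k * 425/10 s for k = 1..10 (spacing = 42.5000 s).
Entry k is valid iff k * 425/10 <= 240 iff k <= 10 * 240 / 425 = 5.6471
n_valid = floor(5.6471) = 5
(n_stale = 10 - 5 = 5)

5


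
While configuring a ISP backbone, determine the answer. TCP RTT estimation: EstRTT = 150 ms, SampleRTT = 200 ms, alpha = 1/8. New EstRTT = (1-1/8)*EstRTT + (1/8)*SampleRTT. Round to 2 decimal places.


Given: EstRTT = 150 ms, SampleRTT = 200 ms, alpha = 1/8
New EstRTT = (1 - alpha) * EstRTT + alpha * SampleRTT
(7/8) * 150 = 131.25
(1/8) * 200 = 25
New EstRTT = 131.25 + 25 = 156.25 ms -> 156.25 ms (2 dp)

156.25


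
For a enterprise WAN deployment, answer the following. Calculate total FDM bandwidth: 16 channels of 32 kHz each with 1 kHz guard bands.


Given: 16 channels, 32 kHz each, guard = 1 kHz
Channel bandwidth = 16 * 32 = 512 kHz
Guard bands = 15 gaps * 1 kHz = 15 kHz
Total = 512 + 15 = 527 kHz

527


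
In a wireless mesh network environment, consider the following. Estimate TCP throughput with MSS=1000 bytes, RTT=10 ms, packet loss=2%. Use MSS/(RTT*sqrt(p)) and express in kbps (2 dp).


Given: MSS = 1000 bytes, RTT = 10 ms, loss = 2%
RTT in seconds = 10 / 1000 = 0.01
Loss rate = 2% = 0.02
sqrt(loss) = sqrt(0.02) = 0.141421356237
Throughput (bytes/s) = 1000 / (0.01 * 0.141421356237) = 707106.7812
Throughput (kbps) = 707106.7812 * 8 / 1000 = 5656.854249 -> 5656.85 kbps (2 dp)

5656.85


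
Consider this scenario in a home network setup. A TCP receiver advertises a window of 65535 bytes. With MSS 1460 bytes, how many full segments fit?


Given: RWND = 65535 bytes, MSS = 1460 bytes
Full segments = floor(RWND / MSS)
Full segments = floor(65535 / 1460)
Full segments = floor(44.887) = 44

44


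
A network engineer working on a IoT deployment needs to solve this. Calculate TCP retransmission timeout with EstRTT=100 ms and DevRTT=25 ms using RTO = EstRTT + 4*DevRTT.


Given: EstRTT = 100 ms, DevRTT = 25 ms
Timeout = EstRTT + 4 * DevRTT
4 * DevRTT = 4 * 25 = 100
Timeout = 100 + 100 = 200 ms

200


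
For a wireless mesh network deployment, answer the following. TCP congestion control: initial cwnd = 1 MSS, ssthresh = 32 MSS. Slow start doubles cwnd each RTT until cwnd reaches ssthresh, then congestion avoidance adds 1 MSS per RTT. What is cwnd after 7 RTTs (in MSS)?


RTT 0: cwnd = 1 MSS (initial)
RTT 1: cwnd = 2 MSS (slow start, doubled)
RTT 2: cwnd = 4 MSS (slow start, doubled)
RTT 3: cwnd = 8 MSS (slow start, doubled)
RTT 4: cwnd = 16 MSS (slow start, doubled)
RTT 5: cwnd = 32 MSS (slow start, doubled)
RTT 6: cwnd = 33 MSS (congestion avoidance, +1)
RTT 7: cwnd = 34 MSS (congestion avoidance, +1)

34


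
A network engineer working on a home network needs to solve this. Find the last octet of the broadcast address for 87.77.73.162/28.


Given: IP = 87.77.73.162, prefix = /28
Host bits = 32 - 28 = 4
Network last octet = 162 AND mask = 160
Host part size = 2^4 - 1 = 15
Broadcast last octet = 160 OR 15 = 175

175


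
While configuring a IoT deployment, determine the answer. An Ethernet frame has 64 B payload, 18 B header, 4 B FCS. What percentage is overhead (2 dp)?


Given: payload = 64 B, header = 18 B, trailer = 4 B
Overhead bytes = header + trailer = 18 + 4 = 22
Total frame = payload + overhead = 64 + 22 = 86
Overhead % = 22 / 86 * 100 = 25.5814% -> 25.58% (2 dp)

25.58


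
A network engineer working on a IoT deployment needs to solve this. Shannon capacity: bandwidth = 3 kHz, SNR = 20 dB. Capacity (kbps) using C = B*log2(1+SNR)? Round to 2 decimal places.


Given: B = 3 kHz, SNR = 20 dB
SNR linear = 10^(20/10) = 100
1 + SNR = 101
log2(101) = 6.6582114828
C = 3 * 1000 * 6.6582114828 = 19974.6344 bps
C = 19.974634 kbps -> 19.97 kbps (2 dp)

19.97


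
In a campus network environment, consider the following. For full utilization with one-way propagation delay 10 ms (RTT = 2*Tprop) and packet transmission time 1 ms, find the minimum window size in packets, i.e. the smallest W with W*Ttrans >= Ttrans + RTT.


Given: Ttrans = 1 ms, RTT = 20 ms (= 2 * Tprop, Tprop = 10 ms)
Time until first ACK returns = Ttrans + RTT = 1 + 20 = 21 ms
Need W * Ttrans >= Ttrans + RTT  ->  W >= (Ttrans + RTT) / Ttrans
(Ttrans + RTT) / Ttrans = 21 / 1 = 21
W_min = ceil(21) = 21

21


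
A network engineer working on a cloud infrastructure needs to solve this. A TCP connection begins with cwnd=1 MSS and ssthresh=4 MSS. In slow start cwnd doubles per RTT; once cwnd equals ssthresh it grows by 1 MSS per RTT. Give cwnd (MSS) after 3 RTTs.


RTT 0: cwnd = 1 MSS (initial)
RTT 1: cwnd = 2 MSS (slow start, doubled)
RTT 2: cwnd = 4 MSS (slow start, doubled)
RTT 3: cwnd = 5 MSS (congestion avoidance, +1)

5


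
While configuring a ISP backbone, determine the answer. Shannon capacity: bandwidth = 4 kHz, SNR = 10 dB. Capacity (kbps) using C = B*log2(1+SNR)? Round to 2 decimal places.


Given: B = 4 kHz, SNR = 10 dB
SNR linear = 10^(10/10) = 10
1 + SNR = 11
log2(11) = 3.4594316186
C = 4 * 1000 * 3.4594316186 = 13837.7265 bps
C = 13.837726 kbps -> 13.84 kbps (2 dp)

13.84


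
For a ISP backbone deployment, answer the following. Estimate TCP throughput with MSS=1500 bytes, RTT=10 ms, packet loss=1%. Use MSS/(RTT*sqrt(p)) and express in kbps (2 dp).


Given: MSS = 1500 bytes, RTT = 10 ms, loss = 1%
RTT in seconds = 10 / 1000 = 0.01
Loss rate = 1% = 0.01
sqrt(loss) = sqrt(0.01) = 0.1
Throughput (bytes/s) = 1500 / (0.01 * 0.1) = 1500000.0000
Throughput (kbps) = 1500000.0000 * 8 / 1000 = 12000.000000 -> 12000.00 kbps (2 dp)

12000.00


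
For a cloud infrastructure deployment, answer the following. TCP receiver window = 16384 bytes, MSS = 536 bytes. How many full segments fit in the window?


Given: RWND = 16384 bytes, MSS = 536 bytes
Full segments = floor(RWND / MSS)
Full segments = floor(16384 / 536)
Full segments = floor(30.5672) = 30

30


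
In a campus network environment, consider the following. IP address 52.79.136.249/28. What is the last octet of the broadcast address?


Given: IP = 52.79.136.249, prefix = /28
Host bits = 32 - 28 = 4
Network last octet = 249 AND mask = 240
Host part size = 2^4 - 1 = 15
Broadcast last octet = 240 OR 15 = 255

255


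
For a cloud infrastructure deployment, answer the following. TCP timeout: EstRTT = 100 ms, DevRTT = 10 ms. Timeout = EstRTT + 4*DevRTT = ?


Given: EstRTT = 100 ms, DevRTT = 10 ms
Timeout = EstRTT + 4 * DevRTT
4 * DevRTT = 4 * 10 = 40
Timeout = 100 + 40 = 140 ms

140


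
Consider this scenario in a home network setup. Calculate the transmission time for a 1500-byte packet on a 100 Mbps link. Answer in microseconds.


Given: packet = 1500 bytes, bandwidth = 100 Mbps
Packet in bits = 1500 * 8 = 12000 bits
Bandwidth = 100 * 10^6 = 100000000 bps
Time = 12000 / 100000000 seconds
Time in us = 12000 * 10^6 / 100000000 = 120

120


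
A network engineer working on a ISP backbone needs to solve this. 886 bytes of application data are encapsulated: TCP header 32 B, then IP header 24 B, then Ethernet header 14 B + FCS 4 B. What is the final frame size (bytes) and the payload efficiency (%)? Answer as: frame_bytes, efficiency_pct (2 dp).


TCP segment = 886 + 32 = 918 B
IP packet = 918 + 24 = 942 B
Ethernet frame = 942 + 14 + 4 = 960 B
Efficiency = app / frame = 886 / 960 = 0.922917 = 92.2917% -> 92.29% (2 dp)

960, 92.29


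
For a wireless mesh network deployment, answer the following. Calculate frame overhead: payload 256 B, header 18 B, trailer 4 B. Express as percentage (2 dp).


Given: payload = 256 B, header = 18 B, trailer = 4 B
Overhead bytes = header + trailer = 18 + 4 = 22
Total frame = payload + overhead = 256 + 22 = 278
Overhead % = 22 / 278 * 100 = 7.9137% -> 7.91% (2 dp)

7.91


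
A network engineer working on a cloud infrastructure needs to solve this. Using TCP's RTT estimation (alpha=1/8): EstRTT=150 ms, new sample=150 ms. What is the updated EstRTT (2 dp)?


Given: EstRTT = 150 ms, SampleRTT = 150 ms, alpha = 1/8
New EstRTT = (1 - alpha) * EstRTT + alpha * SampleRTT
(7/8) * 150 = 131.25
(1/8) * 150 = 18.75
New EstRTT = 131.25 + 18.75 = 150 ms -> 150.00 ms (2 dp)

150.00


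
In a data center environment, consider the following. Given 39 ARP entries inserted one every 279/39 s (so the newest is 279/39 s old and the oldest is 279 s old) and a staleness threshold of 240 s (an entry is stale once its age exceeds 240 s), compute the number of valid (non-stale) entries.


Ages are k * 279/39 s for k = 1..39 (spacing = 7.1538 s).
Entry k is valid iff k * 279/39 <= 240 iff k <= 39 * 240 / 279 = 33.5484
n_valid = floor(33.5484) = 33
(n_stale = 39 - 33 = 6)

33


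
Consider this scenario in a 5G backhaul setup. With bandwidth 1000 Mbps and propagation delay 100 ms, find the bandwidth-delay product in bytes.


Given: bandwidth = 1000 Mbps, delay = 100 ms
BDP in bits = 1000 * 10^6 * 100 / 1000
BDP in bits = 100000000
BDP in bytes = 100000000 / 8 = 12500000

12500000


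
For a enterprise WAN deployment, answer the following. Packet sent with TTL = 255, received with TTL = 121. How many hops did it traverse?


Given: initial TTL = 255, received TTL = 121
Hops = initial TTL - received TTL
Hops = 255 - 121 = 134

134


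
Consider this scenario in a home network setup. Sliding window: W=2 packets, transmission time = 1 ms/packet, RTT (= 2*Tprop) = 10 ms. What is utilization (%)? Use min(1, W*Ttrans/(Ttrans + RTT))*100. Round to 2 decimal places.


Given: W = 2, Ttrans = 1 ms, RTT = 10 ms (= 2 * Tprop, Tprop = 5 ms)
Cycle time = Ttrans + RTT = 1 + 10 = 11 ms (first packet sent until its ACK returns)
W * Ttrans = 2 * 1 = 2 ms of sending per cycle
W * Ttrans / (Ttrans + RTT) = 2 / 11 = 0.181818
U = min(1, 0.181818) = 0.181818
U% = 18.18%

18.18


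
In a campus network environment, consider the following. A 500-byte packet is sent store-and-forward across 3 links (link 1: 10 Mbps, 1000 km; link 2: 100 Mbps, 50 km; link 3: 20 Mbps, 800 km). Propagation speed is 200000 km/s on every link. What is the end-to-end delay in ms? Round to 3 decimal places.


Packet = 500 bytes = 4000 bits. Store-and-forward: sum (t_trans + t_prop) per link.
Link 1: t_trans = 4000/(10*10^6) s = 0.4000 ms; t_prop = 1000/200000 s = 5.0000 ms; subtotal = 5.4000 ms
Link 2: t_trans = 4000/(100*10^6) s = 0.0400 ms; t_prop = 50/200000 s = 0.2500 ms; subtotal = 0.2900 ms
Link 3: t_trans = 4000/(20*10^6) s = 0.2000 ms; t_prop = 800/200000 s = 4.0000 ms; subtotal = 4.2000 ms
End-to-end = 5.4000 + 0.2900 + 4.2000 = 9.8900 ms -> 9.890 ms (3 dp)

9.890


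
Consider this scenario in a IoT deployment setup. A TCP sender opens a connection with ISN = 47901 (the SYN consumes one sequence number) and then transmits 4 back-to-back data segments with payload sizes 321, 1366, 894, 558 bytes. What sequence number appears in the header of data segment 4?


The SYN occupies sequence number ISN = 47901, so the first data byte is ISN + 1 = 47902.
SEQ of data segment i = (ISN + 1) + sum of payload sizes of segments 1..i-1.
Segment 1: SEQ = 47902, payload = 321 bytes
Segment 2: SEQ = 48223, payload = 1366 bytes
Segment 3: SEQ = 49589, payload = 894 bytes
Segment 4: SEQ = 50483, payload = 558 bytes
SEQ of segment 4 = 47902 + 321 + 1366 + 894 = 50483

50483


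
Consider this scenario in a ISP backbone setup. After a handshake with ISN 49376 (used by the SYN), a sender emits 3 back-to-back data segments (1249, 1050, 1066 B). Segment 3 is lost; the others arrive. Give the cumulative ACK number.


SYN uses sequence number 49376; first data byte = ISN + 1 = 49377.
Segment 1: SEQ = 49377, len = 1249 B, covers [49377, 50625]
Segment 2: SEQ = 50626, len = 1050 B, covers [50626, 51675]
Segment 3: SEQ = 51676, len = 1066 B, covers [51676, 52741] [LOST]
In-order data received: bytes [49377, 51675] (segments 1..2).
Segment 3 missing -> gap begins at byte 51676.
Cumulative ACK = next expected in-order byte = 49377 + 1249 + 1050 = 51676

51676


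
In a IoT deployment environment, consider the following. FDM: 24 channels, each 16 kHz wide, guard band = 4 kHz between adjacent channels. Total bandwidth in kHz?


Given: 24 channels, 16 kHz each, guard = 4 kHz
Channel bandwidth = 24 * 16 = 384 kHz
Guard bands = 23 gaps * 4 kHz = 92 kHz
Total = 384 + 92 = 476 kHz

476


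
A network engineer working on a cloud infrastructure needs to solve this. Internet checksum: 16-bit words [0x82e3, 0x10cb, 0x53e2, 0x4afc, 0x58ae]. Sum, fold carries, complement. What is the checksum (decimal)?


Given words: [0x82e3, 0x10cb, 0x53e2, 0x4afc, 0x58ae]
Step 1: Sum all words
Raw sum = 33507 + 4299 + 21474 + 19196 + 22702 = 101178
Step 2: Fold carry: (35642 + 1) = 35643
One's complement = ~35643 & 0xFFFF = 29892

29892


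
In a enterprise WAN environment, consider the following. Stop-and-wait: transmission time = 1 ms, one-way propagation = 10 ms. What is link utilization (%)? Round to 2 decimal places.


Given: Ttrans = 1 ms, Tprop = 10 ms
RTT = 2 * Tprop = 2 * 10 = 20 ms
U = Ttrans / (Ttrans + RTT)
U = 1 / (1 + 20)
U = 1 / 21 = 0.047619
U% = 4.76%

4.76


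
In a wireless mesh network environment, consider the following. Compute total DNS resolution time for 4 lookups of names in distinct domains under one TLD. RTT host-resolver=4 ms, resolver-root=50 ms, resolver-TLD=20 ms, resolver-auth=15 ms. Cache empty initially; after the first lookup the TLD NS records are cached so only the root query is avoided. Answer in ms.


Lookup 1 (cold cache): local + root + TLD + auth = 4 + 50 + 20 + 15 = 89 ms
Lookups 2..4 (TLD NS cached -> skip root; new domain -> still ask TLD and auth): local + TLD + auth = 4 + 20 + 15 = 39 ms each
Remaining 3 lookups: 3 * 39 = 117 ms
Total = 89 + 117 = 206 ms

206


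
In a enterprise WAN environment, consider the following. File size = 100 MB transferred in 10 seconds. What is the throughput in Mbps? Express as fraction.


Given: file = 100 MB, time = 10 s
File in Mb = 100 * 8 = 800 Mb
Throughput = 800 / 10 Mbps
Throughput = 80 Mbps

80


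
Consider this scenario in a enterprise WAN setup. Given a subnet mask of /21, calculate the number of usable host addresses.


Given: subnet mask /21
Host bits = 32 - 21 = 11
Total addresses = 2^11 = 2048
Usable hosts = 2048 - 2 (network + broadcast) = 2046

2046


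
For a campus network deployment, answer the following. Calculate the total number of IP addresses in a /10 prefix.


Given: CIDR prefix /10
Host bits = 32 - 10 = 22
Total addresses = 2^22 = 4194304

4194304


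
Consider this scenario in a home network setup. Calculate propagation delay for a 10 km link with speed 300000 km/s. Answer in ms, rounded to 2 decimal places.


Given: distance = 10 km, speed = 300000 km/s
Delay = distance / speed = 10 / 300000 seconds
Delay in ms = 10 * 1000 / 300000
Delay = 0.0333 ms
Rounded to 2 dp = 0.03 ms

0.03


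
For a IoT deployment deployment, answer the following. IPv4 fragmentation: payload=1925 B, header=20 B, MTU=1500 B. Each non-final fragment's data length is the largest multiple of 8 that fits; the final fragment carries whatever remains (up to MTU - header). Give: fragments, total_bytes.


Max data per non-final fragment = floor((MTU - header)/8)*8 = floor((1500 - 20)/8)*8 = floor(1480/8)*8 = 1480 B
Final fragment needs no 8-byte alignment: it can carry up to MTU - header = 1480 B
Non-final fragments needed = ceil((payload - 1480) / 1480) = ceil(445/1480) = ceil(0.3007) = 1
Number of fragments = 1 + 1 = 2
Fragment sizes (data): 1 * 1480 B + 445 B (last, 445 <= 1480 OK)
Total bytes sent = payload + n_frags * header = 1925 + 2*20 = 1925 + 40 = 1965 B

2, 1965


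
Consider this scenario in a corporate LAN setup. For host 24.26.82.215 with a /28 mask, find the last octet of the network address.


Given: IP = 24.26.82.215, prefix = /28
Subnet mask = 255.255.255.240
Last octet of IP: 215
Last octet of mask: 240
Network last octet = 215 AND 240 = 208

208


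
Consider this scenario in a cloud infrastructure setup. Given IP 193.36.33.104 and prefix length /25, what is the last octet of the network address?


Given: IP = 193.36.33.104, prefix = /25
Subnet mask = 255.255.255.128
Last octet of IP: 104
Last octet of mask: 128
Network last octet = 104 AND 128 = 0

0


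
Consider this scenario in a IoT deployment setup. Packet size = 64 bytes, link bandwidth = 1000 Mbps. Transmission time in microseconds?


Given: packet = 64 bytes, bandwidth = 1000 Mbps
Packet in bits = 64 * 8 = 512 bits
Bandwidth = 1000 * 10^6 = 1000000000 bps
Time = 512 / 1000000000 seconds
Time in us = 512 * 10^6 / 1000000000 = 0.512

0.512


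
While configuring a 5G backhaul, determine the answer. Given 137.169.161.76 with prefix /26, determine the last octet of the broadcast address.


Given: IP = 137.169.161.76, prefix = /26
Host bits = 32 - 26 = 6
Network last octet = 76 AND mask = 64
Host part size = 2^6 - 1 = 63
Broadcast last octet = 64 OR 63 = 127

127


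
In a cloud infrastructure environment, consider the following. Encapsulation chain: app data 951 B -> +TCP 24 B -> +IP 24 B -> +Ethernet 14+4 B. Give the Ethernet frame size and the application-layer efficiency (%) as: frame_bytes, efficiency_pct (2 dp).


TCP segment = 951 + 24 = 975 B
IP packet = 975 + 24 = 999 B
Ethernet frame = 999 + 14 + 4 = 1017 B
Efficiency = app / frame = 951 / 1017 = 0.935103 = 93.5103% -> 93.51% (2 dp)

1017, 93.51


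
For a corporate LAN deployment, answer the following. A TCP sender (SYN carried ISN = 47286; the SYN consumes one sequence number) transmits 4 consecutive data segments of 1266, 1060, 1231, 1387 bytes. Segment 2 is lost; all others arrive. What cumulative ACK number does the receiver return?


SYN uses sequence number 47286; first data byte = ISN + 1 = 47287.
Segment 1: SEQ = 47287, len = 1266 B, covers [47287, 48552]
Segment 2: SEQ = 48553, len = 1060 B, covers [48553, 49612] [LOST]
Segment 3: SEQ = 49613, len = 1231 B, covers [49613, 50843]
Segment 4: SEQ = 50844, len = 1387 B, covers [50844, 52230]
In-order data received: bytes [47287, 48552] (segments 1..1).
Segment 2 missing -> gap begins at byte 48553; later segments buffered out of order.
Cumulative ACK = next expected in-order byte = 47287 + 1266 = 48553

48553


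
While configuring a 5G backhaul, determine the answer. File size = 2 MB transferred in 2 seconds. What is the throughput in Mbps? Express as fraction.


Given: file = 2 MB, time = 2 s
File in Mb = 2 * 8 = 16 Mb
Throughput = 16 / 2 Mbps
Throughput = 8 Mbps

8


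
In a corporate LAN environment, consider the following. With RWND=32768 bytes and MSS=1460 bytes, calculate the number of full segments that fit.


Given: RWND = 32768 bytes, MSS = 1460 bytes
Full segments = floor(RWND / MSS)
Full segments = floor(32768 / 1460)
Full segments = floor(22.4438) = 22

22


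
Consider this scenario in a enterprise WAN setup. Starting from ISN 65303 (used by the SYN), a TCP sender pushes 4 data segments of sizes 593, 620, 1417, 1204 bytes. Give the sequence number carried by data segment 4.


The SYN occupies sequence number ISN = 65303, so the first data byte is ISN + 1 = 65304.
SEQ of data segment i = (ISN + 1) + sum of payload sizes of segments 1..i-1.
Segment 1: SEQ = 65304, payload = 593 bytes
Segment 2: SEQ = 65897, payload = 620 bytes
Segment 3: SEQ = 66517, payload = 1417 bytes
Segment 4: SEQ = 67934, payload = 1204 bytes
SEQ of segment 4 = 65304 + 593 + 620 + 1417 = 67934

67934


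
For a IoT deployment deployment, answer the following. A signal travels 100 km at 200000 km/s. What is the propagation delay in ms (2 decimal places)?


Given: distance = 100 km, speed = 200000 km/s
Delay = distance / speed = 100 / 200000 seconds
Delay in ms = 100 * 1000 / 200000
Delay = 0.5000 ms
Rounded to 2 dp = 0.50 ms

0.50


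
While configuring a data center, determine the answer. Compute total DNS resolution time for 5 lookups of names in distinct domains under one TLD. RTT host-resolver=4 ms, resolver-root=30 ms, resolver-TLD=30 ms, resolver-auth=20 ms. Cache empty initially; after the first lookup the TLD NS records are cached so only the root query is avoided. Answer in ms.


Lookup 1 (cold cache): local + root + TLD + auth = 4 + 30 + 30 + 20 = 84 ms
Lookups 2..5 (TLD NS cached -> skip root; new domain -> still ask TLD and auth): local + TLD + auth = 4 + 30 + 20 = 54 ms each
Remaining 4 lookups: 4 * 54 = 216 ms
Total = 84 + 216 = 300 ms

300


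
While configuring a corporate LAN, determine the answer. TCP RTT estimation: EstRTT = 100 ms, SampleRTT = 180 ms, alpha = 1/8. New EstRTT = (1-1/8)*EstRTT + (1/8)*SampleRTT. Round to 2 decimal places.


Given: EstRTT = 100 ms, SampleRTT = 180 ms, alpha = 1/8
New EstRTT = (1 - alpha) * EstRTT + alpha * SampleRTT
(7/8) * 100 = 87.5
(1/8) * 180 = 22.5
New EstRTT = 87.5 + 22.5 = 110 ms -> 110.00 ms (2 dp)

110.00


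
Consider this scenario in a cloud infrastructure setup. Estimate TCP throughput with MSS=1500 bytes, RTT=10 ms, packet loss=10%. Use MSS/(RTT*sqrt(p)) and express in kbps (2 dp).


Given: MSS = 1500 bytes, RTT = 10 ms, loss = 10%
RTT in seconds = 10 / 1000 = 0.01
Loss rate = 10% = 0.1
sqrt(loss) = sqrt(0.1) = 0.316227766017
Throughput (bytes/s) = 1500 / (0.01 * 0.316227766017) = 474341.6490
Throughput (kbps) = 474341.6490 * 8 / 1000 = 3794.733192 -> 3794.73 kbps (2 dp)

3794.73


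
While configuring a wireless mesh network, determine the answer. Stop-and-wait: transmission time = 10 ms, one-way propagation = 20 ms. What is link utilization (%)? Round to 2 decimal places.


Given: Ttrans = 10 ms, Tprop = 20 ms
RTT = 2 * Tprop = 2 * 20 = 40 ms
U = Ttrans / (Ttrans + RTT)
U = 10 / (10 + 40)
U = 10 / 50 = 0.2
U% = 20.00%

20.00


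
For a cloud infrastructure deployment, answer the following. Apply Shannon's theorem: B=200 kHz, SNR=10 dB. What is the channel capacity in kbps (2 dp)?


Given: B = 200 kHz, SNR = 10 dB
SNR linear = 10^(10/10) = 10
1 + SNR = 11
log2(11) = 3.4594316186
C = 200 * 1000 * 3.4594316186 = 691886.3237 bps
C = 691.886324 kbps -> 691.89 kbps (2 dp)

691.89


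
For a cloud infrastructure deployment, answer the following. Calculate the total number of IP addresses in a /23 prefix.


Given: CIDR prefix /23
Host bits = 32 - 23 = 9
Total addresses = 2^9 = 512

512


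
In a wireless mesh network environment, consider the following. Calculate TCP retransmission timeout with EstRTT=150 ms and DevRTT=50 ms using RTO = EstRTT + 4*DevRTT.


Given: EstRTT = 150 ms, DevRTT = 50 ms
Timeout = EstRTT + 4 * DevRTT
4 * DevRTT = 4 * 50 = 200
Timeout = 150 + 200 = 350 ms

350


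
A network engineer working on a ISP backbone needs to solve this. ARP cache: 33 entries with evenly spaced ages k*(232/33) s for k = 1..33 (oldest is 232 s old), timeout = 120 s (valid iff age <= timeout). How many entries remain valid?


Ages are k * 232/33 s for k = 1..33 (spacing = 7.0303 s).
Entry k is valid iff k * 232/33 <= 120 iff k <= 33 * 120 / 232 = 17.0690
n_valid = floor(17.0690) = 17
(n_stale = 33 - 17 = 16)

17
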